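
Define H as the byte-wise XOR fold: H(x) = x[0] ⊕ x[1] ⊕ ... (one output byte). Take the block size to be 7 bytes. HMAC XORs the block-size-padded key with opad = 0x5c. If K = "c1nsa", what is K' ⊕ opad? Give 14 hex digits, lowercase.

Key "c1nsa" = 63 31 6e 73 61 is 5 bytes ≤ B = 7; zero-pad to 7 bytes: K' = 63 31 6e 73 61 00 00.
XOR each byte with 0x5c: 63⊕5c=3f, 31⊕5c=6d, 6e⊕5c=32, 73⊕5c=2f, 61⊕5c=3d, 00⊕5c=5c, 00⊕5c=5c.

3f6d322f3d5c5c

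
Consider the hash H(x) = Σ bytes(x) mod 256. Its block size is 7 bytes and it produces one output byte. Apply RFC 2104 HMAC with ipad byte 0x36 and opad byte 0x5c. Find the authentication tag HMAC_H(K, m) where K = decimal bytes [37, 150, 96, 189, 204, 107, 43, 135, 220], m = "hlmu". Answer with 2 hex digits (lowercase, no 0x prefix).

Key decimal bytes [37, 150, 96, 189, 204, 107, 43, 135, 220] = 25 96 60 bd cc 6b 2b 87 dc is 9 bytes > B = 7, so hash it first: H(key) = 9d, then zero-pad to 7 bytes: K' = 9d 00 00 00 00 00 00.
K' ⊕ ipad = ab 36 36 36 36 36 36.  K' ⊕ opad = c1 5c 5c 5c 5c 5c 5c.
Inner input = (K'⊕ipad) ∥ m = ab 36 36 36 36 36 36 ∥ 68 6c 6d 75.
Inner hash: sum = 171+54+54+54+54+54+54+104+108+109+117 = 933; mod 256 = 165 → a5.
Outer input = (K'⊕opad) ∥ inner = c1 5c 5c 5c 5c 5c 5c ∥ a5.
Outer hash (tag): sum = 193+92+92+92+92+92+92+165 = 910; mod 256 = 142 → 8e.

8e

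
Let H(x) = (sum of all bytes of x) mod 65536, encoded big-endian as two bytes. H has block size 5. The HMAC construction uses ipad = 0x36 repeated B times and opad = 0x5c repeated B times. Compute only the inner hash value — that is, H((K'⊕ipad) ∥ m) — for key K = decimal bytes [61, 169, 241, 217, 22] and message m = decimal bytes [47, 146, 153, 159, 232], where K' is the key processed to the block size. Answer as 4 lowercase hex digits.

0561

Key decimal bytes [61, 169, 241, 217, 22] = 3d a9 f1 d9 16 is exactly B = 5 bytes: K' = 3d a9 f1 d9 16.
K' ⊕ ipad = 0b 9f c7 ef 20.
Inner input = 0b 9f c7 ef 20 ∥ 2f 92 99 9f e8.
Inner hash: sum = 11+159+199+239+32+47+146+153+159+232 = 1377 → 05 61.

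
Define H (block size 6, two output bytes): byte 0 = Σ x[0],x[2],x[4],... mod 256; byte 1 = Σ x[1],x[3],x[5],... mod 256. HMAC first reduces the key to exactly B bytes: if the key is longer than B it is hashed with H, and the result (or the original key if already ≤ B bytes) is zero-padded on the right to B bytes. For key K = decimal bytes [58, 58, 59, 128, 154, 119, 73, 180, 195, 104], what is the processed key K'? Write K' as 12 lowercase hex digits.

1b4d00000000

|K| = 10 > B = 6, so first hash the key.
H(K): even-index sum = 539 mod 256 = 27; odd-index sum = 589 mod 256 = 77 → 1b 4d.
Zero-pad H(K) = 1b 4d to 6 bytes: K' = 1b 4d 00 00 00 00.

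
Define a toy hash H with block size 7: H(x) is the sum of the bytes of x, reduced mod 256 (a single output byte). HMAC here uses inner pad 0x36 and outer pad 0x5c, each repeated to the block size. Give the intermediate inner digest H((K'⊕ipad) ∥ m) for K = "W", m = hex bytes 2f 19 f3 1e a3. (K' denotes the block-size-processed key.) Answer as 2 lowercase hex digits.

Key "W" = 57 is 1 byte ≤ B = 7; zero-pad to 7 bytes: K' = 57 00 00 00 00 00 00.
K' ⊕ ipad = 61 36 36 36 36 36 36.
Inner input = 61 36 36 36 36 36 36 ∥ 2f 19 f3 1e a3.
Inner hash: sum = 97+54+54+54+54+54+54+47+25+243+30+163 = 929; mod 256 = 161 → a1.

a1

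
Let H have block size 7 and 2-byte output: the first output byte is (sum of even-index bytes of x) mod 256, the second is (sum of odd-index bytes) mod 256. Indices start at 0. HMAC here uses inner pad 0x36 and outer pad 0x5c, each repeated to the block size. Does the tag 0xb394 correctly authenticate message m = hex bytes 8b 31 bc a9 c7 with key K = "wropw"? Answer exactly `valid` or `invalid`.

Key "wropw" = 77 72 6f 70 77 is 5 bytes ≤ B = 7; zero-pad to 7 bytes: K' = 77 72 6f 70 77 00 00.
K' ⊕ ipad = 41 44 59 46 41 36 36; K' ⊕ opad = 2b 2e 33 2c 2b 5c 5c.
Inner hash: even-index sum = 491 mod 256 = 235; odd-index sum = 718 mod 256 = 206 → eb ce.
Outer hash (recomputed tag): even-index sum = 435 mod 256 = 179; odd-index sum = 417 mod 256 = 161 → b3 a1.
Recomputed tag = b3a1; claimed = b394 → mismatch.

invalid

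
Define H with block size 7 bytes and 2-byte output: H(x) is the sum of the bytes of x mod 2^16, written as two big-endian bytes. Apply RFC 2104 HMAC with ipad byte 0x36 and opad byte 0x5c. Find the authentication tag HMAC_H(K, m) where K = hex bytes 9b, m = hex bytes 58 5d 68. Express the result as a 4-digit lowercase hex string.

Key hex bytes 9b is 1 byte ≤ B = 7; zero-pad to 7 bytes: K' = 9b 00 00 00 00 00 00.
K' ⊕ ipad = ad 36 36 36 36 36 36.  K' ⊕ opad = c7 5c 5c 5c 5c 5c 5c.
Inner input = (K'⊕ipad) ∥ m = ad 36 36 36 36 36 36 ∥ 58 5d 68.
Inner hash: sum = 173+54+54+54+54+54+54+88+93+104 = 782 → 03 0e.
Outer input = (K'⊕opad) ∥ inner = c7 5c 5c 5c 5c 5c 5c ∥ 03 0e.
Outer hash (tag): sum = 199+92+92+92+92+92+92+3+14 = 768 → 03 00.

0300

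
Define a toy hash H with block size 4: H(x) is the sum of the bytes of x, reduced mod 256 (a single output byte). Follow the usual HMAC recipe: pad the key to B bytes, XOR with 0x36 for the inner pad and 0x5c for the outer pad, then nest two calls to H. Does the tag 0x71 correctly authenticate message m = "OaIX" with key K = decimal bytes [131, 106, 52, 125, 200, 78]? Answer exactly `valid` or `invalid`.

valid

Key decimal bytes [131, 106, 52, 125, 200, 78] = 83 6a 34 7d c8 4e is 6 bytes > B = 4, so hash it first: H(key) = b4, then zero-pad to 4 bytes: K' = b4 00 00 00.
K' ⊕ ipad = 82 36 36 36; K' ⊕ opad = e8 5c 5c 5c.
Inner hash: sum = 130+54+54+54+79+97+73+88 = 629; mod 256 = 117 → 75.
Outer hash (recomputed tag): sum = 232+92+92+92+117 = 625; mod 256 = 113 → 71.
Recomputed tag = 71; claimed = 71 → match.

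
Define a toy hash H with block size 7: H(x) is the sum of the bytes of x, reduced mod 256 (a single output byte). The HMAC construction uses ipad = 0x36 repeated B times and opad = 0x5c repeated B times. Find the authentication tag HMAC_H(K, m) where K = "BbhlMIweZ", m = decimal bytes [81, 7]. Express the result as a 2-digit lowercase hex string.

4e

Key "BbhlMIweZ" = 42 62 68 6c 4d 49 77 65 5a is 9 bytes > B = 7, so hash it first: H(key) = 44, then zero-pad to 7 bytes: K' = 44 00 00 00 00 00 00.
K' ⊕ ipad = 72 36 36 36 36 36 36.  K' ⊕ opad = 18 5c 5c 5c 5c 5c 5c.
Inner input = (K'⊕ipad) ∥ m = 72 36 36 36 36 36 36 ∥ 51 07.
Inner hash: sum = 114+54+54+54+54+54+54+81+7 = 526; mod 256 = 14 → 0e.
Outer input = (K'⊕opad) ∥ inner = 18 5c 5c 5c 5c 5c 5c ∥ 0e.
Outer hash (tag): sum = 24+92+92+92+92+92+92+14 = 590; mod 256 = 78 → 4e.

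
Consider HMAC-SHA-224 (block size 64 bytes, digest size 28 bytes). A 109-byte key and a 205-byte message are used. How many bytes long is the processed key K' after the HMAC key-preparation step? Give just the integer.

Key is 109 > 64 bytes, so it is hashed to 28 bytes then zero-padded to 64: |K'| = 64.

64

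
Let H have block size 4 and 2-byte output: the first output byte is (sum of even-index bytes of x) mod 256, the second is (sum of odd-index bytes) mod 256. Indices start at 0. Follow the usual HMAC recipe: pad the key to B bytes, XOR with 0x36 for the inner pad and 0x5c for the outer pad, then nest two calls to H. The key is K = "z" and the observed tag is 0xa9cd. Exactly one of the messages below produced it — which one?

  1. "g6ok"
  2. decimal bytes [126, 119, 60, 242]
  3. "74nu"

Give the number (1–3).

3

Key "z" = 7a is 1 byte ≤ B = 4; zero-pad to 4 bytes: K' = 7a 00 00 00.
K' ⊕ ipad = 4c 36 36 36; K' ⊕ opad = 26 5c 5c 5c.
m1: inner = H(4c 36 36 36 67 36 6f 6b) = 58 0d; tag = H(26 5c 5c 5c 58 0d) = dac5
m2: inner = H(4c 36 36 36 7e 77 3c f2) = 3c d5; tag = H(26 5c 5c 5c 3c d5) = be8d
m3: inner = H(4c 36 36 36 37 34 6e 75) = 27 15; tag = H(26 5c 5c 5c 27 15) = a9cd ← matches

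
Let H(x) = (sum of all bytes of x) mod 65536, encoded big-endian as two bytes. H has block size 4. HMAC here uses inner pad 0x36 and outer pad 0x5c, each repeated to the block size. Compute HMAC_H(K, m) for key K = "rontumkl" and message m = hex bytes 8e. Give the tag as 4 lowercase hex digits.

Key "rontumkl" = 72 6f 6e 74 75 6d 6b 6c is 8 bytes > B = 4, so hash it first: H(key) = 03 7c, then zero-pad to 4 bytes: K' = 03 7c 00 00.
K' ⊕ ipad = 35 4a 36 36.  K' ⊕ opad = 5f 20 5c 5c.
Inner input = (K'⊕ipad) ∥ m = 35 4a 36 36 ∥ 8e.
Inner hash: sum = 53+74+54+54+142 = 377 → 01 79.
Outer input = (K'⊕opad) ∥ inner = 5f 20 5c 5c ∥ 01 79.
Outer hash (tag): sum = 95+32+92+92+1+121 = 433 → 01 b1.

01b1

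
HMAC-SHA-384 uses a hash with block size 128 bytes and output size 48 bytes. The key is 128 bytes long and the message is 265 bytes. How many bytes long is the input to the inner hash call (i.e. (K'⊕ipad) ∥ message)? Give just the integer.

393

Key is 128 ≤ 128 bytes, zero-padded: |K'| = 128.
Inner input = (K'⊕ipad) ∥ m → 128 + 265 = 393 bytes.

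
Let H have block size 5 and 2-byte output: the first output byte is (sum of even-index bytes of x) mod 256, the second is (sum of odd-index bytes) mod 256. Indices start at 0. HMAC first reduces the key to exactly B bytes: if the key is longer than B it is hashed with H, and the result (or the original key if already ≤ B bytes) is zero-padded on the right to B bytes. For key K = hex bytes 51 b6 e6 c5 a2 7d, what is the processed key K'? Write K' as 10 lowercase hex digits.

|K| = 6 > B = 5, so first hash the key.
H(K): even-index sum = 473 mod 256 = 217; odd-index sum = 504 mod 256 = 248 → d9 f8.
Zero-pad H(K) = d9 f8 to 5 bytes: K' = d9 f8 00 00 00.

d9f8000000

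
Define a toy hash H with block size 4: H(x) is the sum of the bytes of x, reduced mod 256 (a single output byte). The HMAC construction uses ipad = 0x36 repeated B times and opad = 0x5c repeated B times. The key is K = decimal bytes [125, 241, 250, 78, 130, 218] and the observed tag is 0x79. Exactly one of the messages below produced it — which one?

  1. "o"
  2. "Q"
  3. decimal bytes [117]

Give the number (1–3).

Key decimal bytes [125, 241, 250, 78, 130, 218] = 7d f1 fa 4e 82 da is 6 bytes > B = 4, so hash it first: H(key) = 12, then zero-pad to 4 bytes: K' = 12 00 00 00.
K' ⊕ ipad = 24 36 36 36; K' ⊕ opad = 4e 5c 5c 5c.
m1: inner = H(24 36 36 36 6f) = 35; tag = H(4e 5c 5c 5c 35) = 97
m2: inner = H(24 36 36 36 51) = 17; tag = H(4e 5c 5c 5c 17) = 79 ← matches
m3: inner = H(24 36 36 36 75) = 3b; tag = H(4e 5c 5c 5c 3b) = 9d

2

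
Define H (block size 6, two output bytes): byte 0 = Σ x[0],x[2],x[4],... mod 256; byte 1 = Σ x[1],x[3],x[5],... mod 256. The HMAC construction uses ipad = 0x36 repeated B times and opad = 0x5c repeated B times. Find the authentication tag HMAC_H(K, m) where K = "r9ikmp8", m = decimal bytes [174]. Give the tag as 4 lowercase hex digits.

648e

Key "r9ikmp8" = 72 39 69 6b 6d 70 38 is 7 bytes > B = 6, so hash it first: H(key) = 80 14, then zero-pad to 6 bytes: K' = 80 14 00 00 00 00.
K' ⊕ ipad = b6 22 36 36 36 36.  K' ⊕ opad = dc 48 5c 5c 5c 5c.
Inner input = (K'⊕ipad) ∥ m = b6 22 36 36 36 36 ∥ ae.
Inner hash: even-index sum = 464 mod 256 = 208; odd-index sum = 142 mod 256 = 142 → d0 8e.
Outer input = (K'⊕opad) ∥ inner = dc 48 5c 5c 5c 5c ∥ d0 8e.
Outer hash (tag): even-index sum = 612 mod 256 = 100; odd-index sum = 398 mod 256 = 142 → 64 8e.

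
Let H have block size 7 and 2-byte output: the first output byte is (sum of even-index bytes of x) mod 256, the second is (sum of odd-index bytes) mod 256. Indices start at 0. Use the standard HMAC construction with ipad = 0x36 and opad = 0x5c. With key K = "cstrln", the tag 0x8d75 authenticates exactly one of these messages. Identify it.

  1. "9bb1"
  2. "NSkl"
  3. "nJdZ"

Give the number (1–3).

Key "cstrln" = 63 73 74 72 6c 6e is 6 bytes ≤ B = 7; zero-pad to 7 bytes: K' = 63 73 74 72 6c 6e 00.
K' ⊕ ipad = 55 45 42 44 5a 58 36; K' ⊕ opad = 3f 2f 28 2e 30 32 5c.
m1: inner = H(55 45 42 44 5a 58 36 39 62 62 31) = ba 7c; tag = H(3f 2f 28 2e 30 32 5c ba 7c) = 6f49
m2: inner = H(55 45 42 44 5a 58 36 4e 53 6b 6c) = e6 9a; tag = H(3f 2f 28 2e 30 32 5c e6 9a) = 8d75 ← matches
m3: inner = H(55 45 42 44 5a 58 36 6e 4a 64 5a) = cb b3; tag = H(3f 2f 28 2e 30 32 5c cb b3) = a65a

2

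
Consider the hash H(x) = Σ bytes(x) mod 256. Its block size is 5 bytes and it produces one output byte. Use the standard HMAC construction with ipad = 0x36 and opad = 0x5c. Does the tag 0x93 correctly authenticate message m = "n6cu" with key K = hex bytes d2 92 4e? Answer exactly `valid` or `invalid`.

invalid

Key hex bytes d2 92 4e is 3 bytes ≤ B = 5; zero-pad to 5 bytes: K' = d2 92 4e 00 00.
K' ⊕ ipad = e4 a4 78 36 36; K' ⊕ opad = 8e ce 12 5c 5c.
Inner hash: sum = 228+164+120+54+54+110+54+99+117 = 1000; mod 256 = 232 → e8.
Outer hash (recomputed tag): sum = 142+206+18+92+92+232 = 782; mod 256 = 14 → 0e.
Recomputed tag = 0e; claimed = 93 → mismatch.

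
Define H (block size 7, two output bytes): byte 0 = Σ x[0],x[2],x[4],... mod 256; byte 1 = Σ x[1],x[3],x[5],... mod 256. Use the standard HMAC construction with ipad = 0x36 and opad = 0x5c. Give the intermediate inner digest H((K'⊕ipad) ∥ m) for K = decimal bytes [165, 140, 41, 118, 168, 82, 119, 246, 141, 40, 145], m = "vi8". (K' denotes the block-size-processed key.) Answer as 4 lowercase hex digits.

Key decimal bytes [165, 140, 41, 118, 168, 82, 119, 246, 141, 40, 145] = a5 8c 29 76 a8 52 77 f6 8d 28 91 is 11 bytes > B = 7, so hash it first: H(key) = 0b 72, then zero-pad to 7 bytes: K' = 0b 72 00 00 00 00 00.
K' ⊕ ipad = 3d 44 36 36 36 36 36.
Inner input = 3d 44 36 36 36 36 36 ∥ 76 69 38.
Inner hash: even-index sum = 328 mod 256 = 72; odd-index sum = 350 mod 256 = 94 → 48 5e.

485e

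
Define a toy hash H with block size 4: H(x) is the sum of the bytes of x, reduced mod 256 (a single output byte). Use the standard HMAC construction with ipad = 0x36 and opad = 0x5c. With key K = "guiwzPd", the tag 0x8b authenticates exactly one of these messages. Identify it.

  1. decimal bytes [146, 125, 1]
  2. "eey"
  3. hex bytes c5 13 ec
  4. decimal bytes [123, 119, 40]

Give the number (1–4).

Key "guiwzPd" = 67 75 69 77 7a 50 64 is 7 bytes > B = 4, so hash it first: H(key) = ea, then zero-pad to 4 bytes: K' = ea 00 00 00.
K' ⊕ ipad = dc 36 36 36; K' ⊕ opad = b6 5c 5c 5c.
m1: inner = H(dc 36 36 36 92 7d 01) = 8e; tag = H(b6 5c 5c 5c 8e) = 58
m2: inner = H(dc 36 36 36 65 65 79) = c1; tag = H(b6 5c 5c 5c c1) = 8b ← matches
m3: inner = H(dc 36 36 36 c5 13 ec) = 42; tag = H(b6 5c 5c 5c 42) = 0c
m4: inner = H(dc 36 36 36 7b 77 28) = 98; tag = H(b6 5c 5c 5c 98) = 62

2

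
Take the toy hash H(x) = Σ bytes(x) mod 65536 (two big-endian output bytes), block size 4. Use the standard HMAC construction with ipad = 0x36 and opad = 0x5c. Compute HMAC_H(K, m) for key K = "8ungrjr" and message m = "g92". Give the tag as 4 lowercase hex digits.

Key "8ungrjr" = 38 75 6e 67 72 6a 72 is 7 bytes > B = 4, so hash it first: H(key) = 02 d0, then zero-pad to 4 bytes: K' = 02 d0 00 00.
K' ⊕ ipad = 34 e6 36 36.  K' ⊕ opad = 5e 8c 5c 5c.
Inner input = (K'⊕ipad) ∥ m = 34 e6 36 36 ∥ 67 39 32.
Inner hash: sum = 52+230+54+54+103+57+50 = 600 → 02 58.
Outer input = (K'⊕opad) ∥ inner = 5e 8c 5c 5c ∥ 02 58.
Outer hash (tag): sum = 94+140+92+92+2+88 = 508 → 01 fc.

01fc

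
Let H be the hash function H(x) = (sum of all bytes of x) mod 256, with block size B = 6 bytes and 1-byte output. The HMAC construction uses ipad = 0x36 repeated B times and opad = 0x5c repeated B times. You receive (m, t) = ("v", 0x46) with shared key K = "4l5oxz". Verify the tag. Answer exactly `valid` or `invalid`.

valid

Key "4l5oxz" = 34 6c 35 6f 78 7a is exactly B = 6 bytes: K' = 34 6c 35 6f 78 7a.
K' ⊕ ipad = 02 5a 03 59 4e 4c; K' ⊕ opad = 68 30 69 33 24 26.
Inner hash: sum = 2+90+3+89+78+76+118 = 456; mod 256 = 200 → c8.
Outer hash (recomputed tag): sum = 104+48+105+51+36+38+200 = 582; mod 256 = 70 → 46.
Recomputed tag = 46; claimed = 46 → match.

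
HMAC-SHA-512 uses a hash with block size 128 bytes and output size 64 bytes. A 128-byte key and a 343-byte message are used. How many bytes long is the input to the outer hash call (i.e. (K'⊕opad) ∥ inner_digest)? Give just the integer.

192

Key is 128 ≤ 128 bytes, zero-padded: |K'| = 128.
Outer input = (K'⊕opad) ∥ H(inner) → 128 + 64 = 192 bytes.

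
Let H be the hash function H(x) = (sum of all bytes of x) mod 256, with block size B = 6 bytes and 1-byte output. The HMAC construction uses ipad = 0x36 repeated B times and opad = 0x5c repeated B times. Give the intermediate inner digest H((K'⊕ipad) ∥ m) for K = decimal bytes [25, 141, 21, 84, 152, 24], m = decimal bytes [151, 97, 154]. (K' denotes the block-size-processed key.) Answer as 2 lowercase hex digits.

Key decimal bytes [25, 141, 21, 84, 152, 24] = 19 8d 15 54 98 18 is exactly B = 6 bytes: K' = 19 8d 15 54 98 18.
K' ⊕ ipad = 2f bb 23 62 ae 2e.
Inner input = 2f bb 23 62 ae 2e ∥ 97 61 9a.
Inner hash: sum = 47+187+35+98+174+46+151+97+154 = 989; mod 256 = 221 → dd.

dd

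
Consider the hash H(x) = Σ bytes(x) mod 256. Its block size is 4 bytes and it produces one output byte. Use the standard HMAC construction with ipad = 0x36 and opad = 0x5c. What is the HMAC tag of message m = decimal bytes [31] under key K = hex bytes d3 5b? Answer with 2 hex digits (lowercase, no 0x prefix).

2b

Key hex bytes d3 5b is 2 bytes ≤ B = 4; zero-pad to 4 bytes: K' = d3 5b 00 00.
K' ⊕ ipad = e5 6d 36 36.  K' ⊕ opad = 8f 07 5c 5c.
Inner input = (K'⊕ipad) ∥ m = e5 6d 36 36 ∥ 1f.
Inner hash: sum = 229+109+54+54+31 = 477; mod 256 = 221 → dd.
Outer input = (K'⊕opad) ∥ inner = 8f 07 5c 5c ∥ dd.
Outer hash (tag): sum = 143+7+92+92+221 = 555; mod 256 = 43 → 2b.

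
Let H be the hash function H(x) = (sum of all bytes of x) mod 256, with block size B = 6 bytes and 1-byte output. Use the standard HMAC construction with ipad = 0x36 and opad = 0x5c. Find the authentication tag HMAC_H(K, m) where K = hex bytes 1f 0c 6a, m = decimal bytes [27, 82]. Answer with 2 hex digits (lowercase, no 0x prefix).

Key hex bytes 1f 0c 6a is 3 bytes ≤ B = 6; zero-pad to 6 bytes: K' = 1f 0c 6a 00 00 00.
K' ⊕ ipad = 29 3a 5c 36 36 36.  K' ⊕ opad = 43 50 36 5c 5c 5c.
Inner input = (K'⊕ipad) ∥ m = 29 3a 5c 36 36 36 ∥ 1b 52.
Inner hash: sum = 41+58+92+54+54+54+27+82 = 462; mod 256 = 206 → ce.
Outer input = (K'⊕opad) ∥ inner = 43 50 36 5c 5c 5c ∥ ce.
Outer hash (tag): sum = 67+80+54+92+92+92+206 = 683; mod 256 = 171 → ab.

ab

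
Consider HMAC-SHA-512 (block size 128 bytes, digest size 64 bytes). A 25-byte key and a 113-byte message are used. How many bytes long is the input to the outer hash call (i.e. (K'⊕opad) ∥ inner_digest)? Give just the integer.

192

Key is 25 ≤ 128 bytes, zero-padded: |K'| = 128.
Outer input = (K'⊕opad) ∥ H(inner) → 128 + 64 = 192 bytes.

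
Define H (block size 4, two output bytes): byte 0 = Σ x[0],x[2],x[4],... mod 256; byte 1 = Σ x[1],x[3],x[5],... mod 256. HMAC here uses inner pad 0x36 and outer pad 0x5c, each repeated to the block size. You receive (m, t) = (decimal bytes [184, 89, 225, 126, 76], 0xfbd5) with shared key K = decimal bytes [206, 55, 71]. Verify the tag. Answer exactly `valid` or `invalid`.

valid

Key decimal bytes [206, 55, 71] = ce 37 47 is 3 bytes ≤ B = 4; zero-pad to 4 bytes: K' = ce 37 47 00.
K' ⊕ ipad = f8 01 71 36; K' ⊕ opad = 92 6b 1b 5c.
Inner hash: even-index sum = 846 mod 256 = 78; odd-index sum = 270 mod 256 = 14 → 4e 0e.
Outer hash (recomputed tag): even-index sum = 251 mod 256 = 251; odd-index sum = 213 mod 256 = 213 → fb d5.
Recomputed tag = fbd5; claimed = fbd5 → match.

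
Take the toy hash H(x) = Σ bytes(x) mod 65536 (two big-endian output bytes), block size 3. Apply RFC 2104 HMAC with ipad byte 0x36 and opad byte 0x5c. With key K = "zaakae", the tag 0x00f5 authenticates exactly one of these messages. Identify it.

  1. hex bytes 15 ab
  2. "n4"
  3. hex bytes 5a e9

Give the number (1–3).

3

Key "zaakae" = 7a 61 61 6b 61 65 is 6 bytes > B = 3, so hash it first: H(key) = 02 6d, then zero-pad to 3 bytes: K' = 02 6d 00.
K' ⊕ ipad = 34 5b 36; K' ⊕ opad = 5e 31 5c.
m1: inner = H(34 5b 36 15 ab) = 01 85; tag = H(5e 31 5c 01 85) = 0171
m2: inner = H(34 5b 36 6e 34) = 01 67; tag = H(5e 31 5c 01 67) = 0153
m3: inner = H(34 5b 36 5a e9) = 02 08; tag = H(5e 31 5c 02 08) = 00f5 ← matches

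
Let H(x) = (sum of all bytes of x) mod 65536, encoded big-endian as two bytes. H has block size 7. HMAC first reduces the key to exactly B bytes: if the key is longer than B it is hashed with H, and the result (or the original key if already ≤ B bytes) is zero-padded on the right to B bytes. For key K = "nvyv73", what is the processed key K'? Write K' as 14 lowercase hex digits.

6e767976373300

Key "nvyv73" = 6e 76 79 76 37 33 is 6 bytes ≤ B = 7; zero-pad to 7 bytes: K' = 6e 76 79 76 37 33 00.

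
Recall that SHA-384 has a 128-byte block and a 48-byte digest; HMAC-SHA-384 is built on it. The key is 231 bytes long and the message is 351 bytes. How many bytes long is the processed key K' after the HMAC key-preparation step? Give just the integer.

128

Key is 231 > 128 bytes, so it is hashed to 48 bytes then zero-padded to 128: |K'| = 128.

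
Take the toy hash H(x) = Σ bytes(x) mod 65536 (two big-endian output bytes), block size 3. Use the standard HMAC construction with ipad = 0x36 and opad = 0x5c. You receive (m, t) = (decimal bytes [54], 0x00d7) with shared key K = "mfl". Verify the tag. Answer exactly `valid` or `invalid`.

Key "mfl" = 6d 66 6c is exactly B = 3 bytes: K' = 6d 66 6c.
K' ⊕ ipad = 5b 50 5a; K' ⊕ opad = 31 3a 30.
Inner hash: sum = 91+80+90+54 = 315 → 01 3b.
Outer hash (recomputed tag): sum = 49+58+48+1+59 = 215 → 00 d7.
Recomputed tag = 00d7; claimed = 00d7 → match.

valid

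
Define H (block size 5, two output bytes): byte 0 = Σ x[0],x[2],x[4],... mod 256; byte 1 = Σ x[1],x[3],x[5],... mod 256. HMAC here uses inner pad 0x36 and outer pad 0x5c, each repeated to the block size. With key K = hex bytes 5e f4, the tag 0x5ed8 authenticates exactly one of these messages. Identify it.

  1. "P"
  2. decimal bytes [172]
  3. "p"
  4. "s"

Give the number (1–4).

Key hex bytes 5e f4 is 2 bytes ≤ B = 5; zero-pad to 5 bytes: K' = 5e f4 00 00 00.
K' ⊕ ipad = 68 c2 36 36 36; K' ⊕ opad = 02 a8 5c 5c 5c.
m1: inner = H(68 c2 36 36 36 50) = d4 48; tag = H(02 a8 5c 5c 5c d4 48) = 02d8
m2: inner = H(68 c2 36 36 36 ac) = d4 a4; tag = H(02 a8 5c 5c 5c d4 a4) = 5ed8 ← matches
m3: inner = H(68 c2 36 36 36 70) = d4 68; tag = H(02 a8 5c 5c 5c d4 68) = 22d8
m4: inner = H(68 c2 36 36 36 73) = d4 6b; tag = H(02 a8 5c 5c 5c d4 6b) = 25d8

2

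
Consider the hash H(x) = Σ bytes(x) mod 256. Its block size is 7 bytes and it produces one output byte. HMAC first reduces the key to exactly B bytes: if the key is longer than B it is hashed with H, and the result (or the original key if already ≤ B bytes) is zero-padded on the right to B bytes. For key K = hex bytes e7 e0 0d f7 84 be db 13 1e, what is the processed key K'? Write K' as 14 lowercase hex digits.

|K| = 9 > B = 7, so first hash the key.
H(K): sum = 231+224+13+247+132+190+219+19+30 = 1305; mod 256 = 25 → 19.
Zero-pad H(K) = 19 to 7 bytes: K' = 19 00 00 00 00 00 00.

19000000000000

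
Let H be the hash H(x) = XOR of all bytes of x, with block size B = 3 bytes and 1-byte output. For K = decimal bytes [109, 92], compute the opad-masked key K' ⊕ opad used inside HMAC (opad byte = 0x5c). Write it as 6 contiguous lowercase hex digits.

Key decimal bytes [109, 92] = 6d 5c is 2 bytes ≤ B = 3; zero-pad to 3 bytes: K' = 6d 5c 00.
XOR each byte with 0x5c: 6d⊕5c=31, 5c⊕5c=00, 00⊕5c=5c.

31005c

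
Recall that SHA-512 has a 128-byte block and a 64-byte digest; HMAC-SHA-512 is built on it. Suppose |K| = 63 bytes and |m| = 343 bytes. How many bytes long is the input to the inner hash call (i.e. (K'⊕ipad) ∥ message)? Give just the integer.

Key is 63 ≤ 128 bytes, zero-padded: |K'| = 128.
Inner input = (K'⊕ipad) ∥ m → 128 + 343 = 471 bytes.

471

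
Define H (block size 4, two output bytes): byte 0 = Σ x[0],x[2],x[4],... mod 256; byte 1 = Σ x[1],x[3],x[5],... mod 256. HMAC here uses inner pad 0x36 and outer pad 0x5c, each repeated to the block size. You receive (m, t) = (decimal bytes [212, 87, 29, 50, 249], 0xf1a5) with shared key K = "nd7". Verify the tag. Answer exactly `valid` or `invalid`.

invalid

Key "nd7" = 6e 64 37 is 3 bytes ≤ B = 4; zero-pad to 4 bytes: K' = 6e 64 37 00.
K' ⊕ ipad = 58 52 01 36; K' ⊕ opad = 32 38 6b 5c.
Inner hash: even-index sum = 579 mod 256 = 67; odd-index sum = 273 mod 256 = 17 → 43 11.
Outer hash (recomputed tag): even-index sum = 224 mod 256 = 224; odd-index sum = 165 mod 256 = 165 → e0 a5.
Recomputed tag = e0a5; claimed = f1a5 → mismatch.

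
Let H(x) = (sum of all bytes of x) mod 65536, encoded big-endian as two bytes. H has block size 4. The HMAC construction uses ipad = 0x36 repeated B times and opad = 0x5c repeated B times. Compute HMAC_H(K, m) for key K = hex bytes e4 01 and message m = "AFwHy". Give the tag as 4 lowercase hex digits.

0204

Key hex bytes e4 01 is 2 bytes ≤ B = 4; zero-pad to 4 bytes: K' = e4 01 00 00.
K' ⊕ ipad = d2 37 36 36.  K' ⊕ opad = b8 5d 5c 5c.
Inner input = (K'⊕ipad) ∥ m = d2 37 36 36 ∥ 41 46 77 48 79.
Inner hash: sum = 210+55+54+54+65+70+119+72+121 = 820 → 03 34.
Outer input = (K'⊕opad) ∥ inner = b8 5d 5c 5c ∥ 03 34.
Outer hash (tag): sum = 184+93+92+92+3+52 = 516 → 02 04.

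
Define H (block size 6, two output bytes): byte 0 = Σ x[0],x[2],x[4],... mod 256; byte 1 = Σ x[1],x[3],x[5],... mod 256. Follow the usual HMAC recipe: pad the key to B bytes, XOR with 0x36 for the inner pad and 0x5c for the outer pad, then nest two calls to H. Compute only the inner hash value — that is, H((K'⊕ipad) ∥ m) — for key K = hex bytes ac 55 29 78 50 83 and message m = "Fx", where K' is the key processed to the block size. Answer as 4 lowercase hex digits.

Key hex bytes ac 55 29 78 50 83 is exactly B = 6 bytes: K' = ac 55 29 78 50 83.
K' ⊕ ipad = 9a 63 1f 4e 66 b5.
Inner input = 9a 63 1f 4e 66 b5 ∥ 46 78.
Inner hash: even-index sum = 357 mod 256 = 101; odd-index sum = 478 mod 256 = 222 → 65 de.

65de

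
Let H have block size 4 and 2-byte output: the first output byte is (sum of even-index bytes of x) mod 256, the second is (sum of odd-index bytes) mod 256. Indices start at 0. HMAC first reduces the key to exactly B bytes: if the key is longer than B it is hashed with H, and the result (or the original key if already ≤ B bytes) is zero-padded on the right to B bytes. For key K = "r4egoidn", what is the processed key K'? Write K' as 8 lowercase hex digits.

|K| = 8 > B = 4, so first hash the key.
H(K): even-index sum = 426 mod 256 = 170; odd-index sum = 370 mod 256 = 114 → aa 72.
Zero-pad H(K) = aa 72 to 4 bytes: K' = aa 72 00 00.

aa720000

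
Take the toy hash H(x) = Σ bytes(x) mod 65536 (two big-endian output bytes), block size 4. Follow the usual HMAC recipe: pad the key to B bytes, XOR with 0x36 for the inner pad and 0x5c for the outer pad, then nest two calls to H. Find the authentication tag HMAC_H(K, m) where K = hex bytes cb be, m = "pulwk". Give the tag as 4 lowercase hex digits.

Key hex bytes cb be is 2 bytes ≤ B = 4; zero-pad to 4 bytes: K' = cb be 00 00.
K' ⊕ ipad = fd 88 36 36.  K' ⊕ opad = 97 e2 5c 5c.
Inner input = (K'⊕ipad) ∥ m = fd 88 36 36 ∥ 70 75 6c 77 6b.
Inner hash: sum = 253+136+54+54+112+117+108+119+107 = 1060 → 04 24.
Outer input = (K'⊕opad) ∥ inner = 97 e2 5c 5c ∥ 04 24.
Outer hash (tag): sum = 151+226+92+92+4+36 = 601 → 02 59.

0259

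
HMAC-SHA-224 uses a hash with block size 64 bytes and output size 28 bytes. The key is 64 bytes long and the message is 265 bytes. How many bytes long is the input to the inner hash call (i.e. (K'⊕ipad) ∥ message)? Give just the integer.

Key is 64 ≤ 64 bytes, zero-padded: |K'| = 64.
Inner input = (K'⊕ipad) ∥ m → 64 + 265 = 329 bytes.

329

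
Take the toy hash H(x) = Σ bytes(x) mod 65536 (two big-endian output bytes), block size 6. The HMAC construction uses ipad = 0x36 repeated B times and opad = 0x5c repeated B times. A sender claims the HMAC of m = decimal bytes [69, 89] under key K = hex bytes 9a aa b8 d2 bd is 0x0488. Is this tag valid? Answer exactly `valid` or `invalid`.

valid

Key hex bytes 9a aa b8 d2 bd is 5 bytes ≤ B = 6; zero-pad to 6 bytes: K' = 9a aa b8 d2 bd 00.
K' ⊕ ipad = ac 9c 8e e4 8b 36; K' ⊕ opad = c6 f6 e4 8e e1 5c.
Inner hash: sum = 172+156+142+228+139+54+69+89 = 1049 → 04 19.
Outer hash (recomputed tag): sum = 198+246+228+142+225+92+4+25 = 1160 → 04 88.
Recomputed tag = 0488; claimed = 0488 → match.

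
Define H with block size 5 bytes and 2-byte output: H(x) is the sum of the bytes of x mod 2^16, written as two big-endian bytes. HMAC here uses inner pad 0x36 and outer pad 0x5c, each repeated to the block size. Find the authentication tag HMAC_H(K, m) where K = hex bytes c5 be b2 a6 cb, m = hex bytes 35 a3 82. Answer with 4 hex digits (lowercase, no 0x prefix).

Key hex bytes c5 be b2 a6 cb is exactly B = 5 bytes: K' = c5 be b2 a6 cb.
K' ⊕ ipad = f3 88 84 90 fd.  K' ⊕ opad = 99 e2 ee fa 97.
Inner input = (K'⊕ipad) ∥ m = f3 88 84 90 fd ∥ 35 a3 82.
Inner hash: sum = 243+136+132+144+253+53+163+130 = 1254 → 04 e6.
Outer input = (K'⊕opad) ∥ inner = 99 e2 ee fa 97 ∥ 04 e6.
Outer hash (tag): sum = 153+226+238+250+151+4+230 = 1252 → 04 e4.

04e4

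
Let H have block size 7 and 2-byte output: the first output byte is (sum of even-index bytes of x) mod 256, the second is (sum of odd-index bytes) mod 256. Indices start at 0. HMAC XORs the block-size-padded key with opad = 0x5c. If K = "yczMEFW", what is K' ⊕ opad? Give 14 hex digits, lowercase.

Key "yczMEFW" = 79 63 7a 4d 45 46 57 is exactly B = 7 bytes: K' = 79 63 7a 4d 45 46 57.
XOR each byte with 0x5c: 79⊕5c=25, 63⊕5c=3f, 7a⊕5c=26, 4d⊕5c=11, 45⊕5c=19, 46⊕5c=1a, 57⊕5c=0b.

253f2611191a0b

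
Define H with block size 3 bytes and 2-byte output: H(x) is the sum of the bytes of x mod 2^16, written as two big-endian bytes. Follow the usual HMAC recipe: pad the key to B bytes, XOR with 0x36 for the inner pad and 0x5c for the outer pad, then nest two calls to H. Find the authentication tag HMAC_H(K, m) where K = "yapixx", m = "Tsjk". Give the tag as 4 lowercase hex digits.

0256

Key "yapixx" = 79 61 70 69 78 78 is 6 bytes > B = 3, so hash it first: H(key) = 02 a3, then zero-pad to 3 bytes: K' = 02 a3 00.
K' ⊕ ipad = 34 95 36.  K' ⊕ opad = 5e ff 5c.
Inner input = (K'⊕ipad) ∥ m = 34 95 36 ∥ 54 73 6a 6b.
Inner hash: sum = 52+149+54+84+115+106+107 = 667 → 02 9b.
Outer input = (K'⊕opad) ∥ inner = 5e ff 5c ∥ 02 9b.
Outer hash (tag): sum = 94+255+92+2+155 = 598 → 02 56.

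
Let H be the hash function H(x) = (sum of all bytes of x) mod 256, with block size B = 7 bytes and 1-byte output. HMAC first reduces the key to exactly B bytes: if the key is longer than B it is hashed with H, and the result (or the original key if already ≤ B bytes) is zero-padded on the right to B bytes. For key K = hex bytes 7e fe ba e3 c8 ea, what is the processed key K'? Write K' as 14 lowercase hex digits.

7efebae3c8ea00

Key hex bytes 7e fe ba e3 c8 ea is 6 bytes ≤ B = 7; zero-pad to 7 bytes: K' = 7e fe ba e3 c8 ea 00.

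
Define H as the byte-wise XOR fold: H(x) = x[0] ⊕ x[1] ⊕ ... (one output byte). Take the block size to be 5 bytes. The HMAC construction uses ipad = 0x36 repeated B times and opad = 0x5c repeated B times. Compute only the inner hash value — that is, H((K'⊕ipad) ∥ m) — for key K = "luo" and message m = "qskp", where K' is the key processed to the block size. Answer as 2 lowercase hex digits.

Key "luo" = 6c 75 6f is 3 bytes ≤ B = 5; zero-pad to 5 bytes: K' = 6c 75 6f 00 00.
K' ⊕ ipad = 5a 43 59 36 36.
Inner input = 5a 43 59 36 36 ∥ 71 73 6b 70.
Inner hash: XOR 5a⊕43⊕59⊕36⊕36⊕71⊕73⊕6b⊕70 = 59.

59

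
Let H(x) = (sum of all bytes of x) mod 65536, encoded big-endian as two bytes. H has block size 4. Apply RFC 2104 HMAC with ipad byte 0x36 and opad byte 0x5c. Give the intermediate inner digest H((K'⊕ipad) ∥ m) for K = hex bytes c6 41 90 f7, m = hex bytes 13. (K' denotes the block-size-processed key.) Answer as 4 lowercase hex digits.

02e1

Key hex bytes c6 41 90 f7 is exactly B = 4 bytes: K' = c6 41 90 f7.
K' ⊕ ipad = f0 77 a6 c1.
Inner input = f0 77 a6 c1 ∥ 13.
Inner hash: sum = 240+119+166+193+19 = 737 → 02 e1.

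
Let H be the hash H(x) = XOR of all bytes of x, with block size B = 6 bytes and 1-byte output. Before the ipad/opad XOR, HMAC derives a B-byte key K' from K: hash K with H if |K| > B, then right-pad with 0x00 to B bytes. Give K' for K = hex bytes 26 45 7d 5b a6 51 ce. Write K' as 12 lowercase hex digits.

|K| = 7 > B = 6, so first hash the key.
H(K): XOR 26⊕45⊕7d⊕5b⊕a6⊕51⊕ce = 7c.
Zero-pad H(K) = 7c to 6 bytes: K' = 7c 00 00 00 00 00.

7c0000000000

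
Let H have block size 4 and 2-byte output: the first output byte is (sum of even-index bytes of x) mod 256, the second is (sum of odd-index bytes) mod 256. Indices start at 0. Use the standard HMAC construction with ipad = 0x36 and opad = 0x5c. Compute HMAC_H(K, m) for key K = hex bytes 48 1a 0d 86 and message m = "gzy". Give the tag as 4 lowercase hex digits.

Key hex bytes 48 1a 0d 86 is exactly B = 4 bytes: K' = 48 1a 0d 86.
K' ⊕ ipad = 7e 2c 3b b0.  K' ⊕ opad = 14 46 51 da.
Inner input = (K'⊕ipad) ∥ m = 7e 2c 3b b0 ∥ 67 7a 79.
Inner hash: even-index sum = 409 mod 256 = 153; odd-index sum = 342 mod 256 = 86 → 99 56.
Outer input = (K'⊕opad) ∥ inner = 14 46 51 da ∥ 99 56.
Outer hash (tag): even-index sum = 254 mod 256 = 254; odd-index sum = 374 mod 256 = 118 → fe 76.

fe76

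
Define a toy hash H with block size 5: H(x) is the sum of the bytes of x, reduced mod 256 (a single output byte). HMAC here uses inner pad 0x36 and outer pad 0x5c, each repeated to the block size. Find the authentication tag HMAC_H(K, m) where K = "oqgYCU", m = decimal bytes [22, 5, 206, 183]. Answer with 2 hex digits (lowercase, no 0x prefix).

Key "oqgYCU" = 6f 71 67 59 43 55 is 6 bytes > B = 5, so hash it first: H(key) = 38, then zero-pad to 5 bytes: K' = 38 00 00 00 00.
K' ⊕ ipad = 0e 36 36 36 36.  K' ⊕ opad = 64 5c 5c 5c 5c.
Inner input = (K'⊕ipad) ∥ m = 0e 36 36 36 36 ∥ 16 05 ce b7.
Inner hash: sum = 14+54+54+54+54+22+5+206+183 = 646; mod 256 = 134 → 86.
Outer input = (K'⊕opad) ∥ inner = 64 5c 5c 5c 5c ∥ 86.
Outer hash (tag): sum = 100+92+92+92+92+134 = 602; mod 256 = 90 → 5a.

5a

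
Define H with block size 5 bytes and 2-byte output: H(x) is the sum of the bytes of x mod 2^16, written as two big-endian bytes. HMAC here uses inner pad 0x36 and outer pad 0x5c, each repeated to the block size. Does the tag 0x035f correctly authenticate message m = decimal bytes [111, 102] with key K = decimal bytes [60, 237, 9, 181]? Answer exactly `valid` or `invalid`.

valid

Key decimal bytes [60, 237, 9, 181] = 3c ed 09 b5 is 4 bytes ≤ B = 5; zero-pad to 5 bytes: K' = 3c ed 09 b5 00.
K' ⊕ ipad = 0a db 3f 83 36; K' ⊕ opad = 60 b1 55 e9 5c.
Inner hash: sum = 10+219+63+131+54+111+102 = 690 → 02 b2.
Outer hash (recomputed tag): sum = 96+177+85+233+92+2+178 = 863 → 03 5f.
Recomputed tag = 035f; claimed = 035f → match.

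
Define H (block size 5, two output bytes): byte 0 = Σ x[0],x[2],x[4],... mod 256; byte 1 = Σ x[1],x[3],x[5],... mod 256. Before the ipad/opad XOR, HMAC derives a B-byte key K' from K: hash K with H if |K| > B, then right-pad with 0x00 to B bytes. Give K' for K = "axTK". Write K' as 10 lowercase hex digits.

Key "axTK" = 61 78 54 4b is 4 bytes ≤ B = 5; zero-pad to 5 bytes: K' = 61 78 54 4b 00.

6178544b00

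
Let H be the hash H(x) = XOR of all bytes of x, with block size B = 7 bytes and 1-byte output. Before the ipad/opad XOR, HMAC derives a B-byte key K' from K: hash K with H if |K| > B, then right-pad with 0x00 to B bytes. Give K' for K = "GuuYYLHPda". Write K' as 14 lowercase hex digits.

|K| = 10 > B = 7, so first hash the key.
H(K): XOR 47⊕75⊕75⊕59⊕59⊕4c⊕48⊕50⊕64⊕61 = 16.
Zero-pad H(K) = 16 to 7 bytes: K' = 16 00 00 00 00 00 00.

16000000000000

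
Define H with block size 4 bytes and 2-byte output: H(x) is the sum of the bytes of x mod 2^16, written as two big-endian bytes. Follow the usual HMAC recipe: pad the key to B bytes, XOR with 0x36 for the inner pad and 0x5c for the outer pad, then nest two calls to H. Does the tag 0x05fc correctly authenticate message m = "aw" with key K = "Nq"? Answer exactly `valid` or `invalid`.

Key "Nq" = 4e 71 is 2 bytes ≤ B = 4; zero-pad to 4 bytes: K' = 4e 71 00 00.
K' ⊕ ipad = 78 47 36 36; K' ⊕ opad = 12 2d 5c 5c.
Inner hash: sum = 120+71+54+54+97+119 = 515 → 02 03.
Outer hash (recomputed tag): sum = 18+45+92+92+2+3 = 252 → 00 fc.
Recomputed tag = 00fc; claimed = 05fc → mismatch.

invalid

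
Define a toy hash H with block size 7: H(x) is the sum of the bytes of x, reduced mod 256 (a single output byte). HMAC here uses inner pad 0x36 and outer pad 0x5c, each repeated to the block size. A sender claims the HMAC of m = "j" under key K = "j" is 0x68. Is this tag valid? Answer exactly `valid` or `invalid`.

valid

Key "j" = 6a is 1 byte ≤ B = 7; zero-pad to 7 bytes: K' = 6a 00 00 00 00 00 00.
K' ⊕ ipad = 5c 36 36 36 36 36 36; K' ⊕ opad = 36 5c 5c 5c 5c 5c 5c.
Inner hash: sum = 92+54+54+54+54+54+54+106 = 522; mod 256 = 10 → 0a.
Outer hash (recomputed tag): sum = 54+92+92+92+92+92+92+10 = 616; mod 256 = 104 → 68.
Recomputed tag = 68; claimed = 68 → match.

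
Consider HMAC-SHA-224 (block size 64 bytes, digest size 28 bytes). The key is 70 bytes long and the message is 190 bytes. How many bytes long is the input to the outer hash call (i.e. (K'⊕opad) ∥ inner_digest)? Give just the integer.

Key is 70 > 64 bytes, so it is hashed to 28 bytes then zero-padded to 64: |K'| = 64.
Outer input = (K'⊕opad) ∥ H(inner) → 64 + 28 = 92 bytes.

92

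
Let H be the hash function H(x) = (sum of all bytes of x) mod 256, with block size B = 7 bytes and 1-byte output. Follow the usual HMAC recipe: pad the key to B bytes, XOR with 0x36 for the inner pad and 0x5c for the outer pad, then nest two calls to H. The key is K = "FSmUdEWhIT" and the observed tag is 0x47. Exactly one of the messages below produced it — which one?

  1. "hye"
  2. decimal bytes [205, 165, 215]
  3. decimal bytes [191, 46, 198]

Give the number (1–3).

2

Key "FSmUdEWhIT" = 46 53 6d 55 64 45 57 68 49 54 is 10 bytes > B = 7, so hash it first: H(key) = 60, then zero-pad to 7 bytes: K' = 60 00 00 00 00 00 00.
K' ⊕ ipad = 56 36 36 36 36 36 36; K' ⊕ opad = 3c 5c 5c 5c 5c 5c 5c.
m1: inner = H(56 36 36 36 36 36 36 68 79 65) = e0; tag = H(3c 5c 5c 5c 5c 5c 5c e0) = 44
m2: inner = H(56 36 36 36 36 36 36 cd a5 d7) = e3; tag = H(3c 5c 5c 5c 5c 5c 5c e3) = 47 ← matches
m3: inner = H(56 36 36 36 36 36 36 bf 2e c6) = 4d; tag = H(3c 5c 5c 5c 5c 5c 5c 4d) = b1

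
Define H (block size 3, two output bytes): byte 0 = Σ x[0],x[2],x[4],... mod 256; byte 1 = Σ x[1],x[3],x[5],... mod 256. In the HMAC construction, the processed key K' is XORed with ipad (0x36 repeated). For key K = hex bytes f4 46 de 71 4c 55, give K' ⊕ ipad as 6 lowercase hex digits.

283a36

Key hex bytes f4 46 de 71 4c 55 is 6 bytes > B = 3, so hash it first: H(key) = 1e 0c, then zero-pad to 3 bytes: K' = 1e 0c 00.
XOR each byte with 0x36: 1e⊕36=28, 0c⊕36=3a, 00⊕36=36.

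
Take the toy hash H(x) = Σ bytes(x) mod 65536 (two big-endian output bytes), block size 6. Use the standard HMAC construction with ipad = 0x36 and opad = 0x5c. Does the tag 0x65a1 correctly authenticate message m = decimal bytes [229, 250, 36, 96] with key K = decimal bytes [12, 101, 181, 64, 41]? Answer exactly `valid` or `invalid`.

invalid

Key decimal bytes [12, 101, 181, 64, 41] = 0c 65 b5 40 29 is 5 bytes ≤ B = 6; zero-pad to 6 bytes: K' = 0c 65 b5 40 29 00.
K' ⊕ ipad = 3a 53 83 76 1f 36; K' ⊕ opad = 50 39 e9 1c 75 5c.
Inner hash: sum = 58+83+131+118+31+54+229+250+36+96 = 1086 → 04 3e.
Outer hash (recomputed tag): sum = 80+57+233+28+117+92+4+62 = 673 → 02 a1.
Recomputed tag = 02a1; claimed = 65a1 → mismatch.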